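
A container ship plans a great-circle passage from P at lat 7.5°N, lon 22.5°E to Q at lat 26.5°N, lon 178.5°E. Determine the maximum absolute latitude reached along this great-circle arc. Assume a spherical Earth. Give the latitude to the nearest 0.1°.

The great circle lies in the plane with unit normal n̂ = (p₁ × p₂)/|p₁ × p₂|.
Here n̂_z ≈ +0.548; the vertex latitude is φ_max = arccos|n̂_z| ≈ 56.8°.

≈ 56.8°N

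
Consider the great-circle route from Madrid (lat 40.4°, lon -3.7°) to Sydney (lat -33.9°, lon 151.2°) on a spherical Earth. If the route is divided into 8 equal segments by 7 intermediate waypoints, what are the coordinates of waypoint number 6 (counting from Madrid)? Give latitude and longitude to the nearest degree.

From cos δ = sin φ₁ sin φ₂ + cos φ₁ cos φ₂ cos Δλ, the central angle is δ ≈ 2.776 rad (159.0°).
Interpolate at f = 6/8 with slerp weights a = sin((1−f)δ)/sin δ ≈ 1.789, b = sin(fδ)/sin δ ≈ 2.439.
p = a·p₁ + b·p₂ ≈ (-0.415, 0.887, -0.201); φ = arcsin(p_z) ≈ -11.60°, λ = atan2(p_y, p_x) ≈ 115.05°.

≈ lat -12°, lon 115°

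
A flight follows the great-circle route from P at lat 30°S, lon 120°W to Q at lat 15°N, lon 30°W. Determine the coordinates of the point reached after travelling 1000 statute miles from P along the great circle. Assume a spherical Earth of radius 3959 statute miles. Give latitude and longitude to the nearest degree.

From cos δ = sin φ₁ sin φ₂ + cos φ₁ cos φ₂ cos Δλ, the central angle is δ ≈ 1.701 rad (97.4°). The total great-circle distance is δ·R ≈ 1.701 × 3959 ≈ 6733 mi, so the target fraction is f = 1000/6733 ≈ 0.149.
Interpolate at f ≈ 0.149 with slerp weights a = sin((1−f)δ)/sin δ ≈ 1.001, b = sin(fδ)/sin δ ≈ 0.252.
p = a·p₁ + b·p₂ ≈ (-0.223, -0.872, -0.435); φ = arcsin(p_z) ≈ -25.80°, λ = atan2(p_y, p_x) ≈ -104.31°.

≈ lat 26°S, lon 104°W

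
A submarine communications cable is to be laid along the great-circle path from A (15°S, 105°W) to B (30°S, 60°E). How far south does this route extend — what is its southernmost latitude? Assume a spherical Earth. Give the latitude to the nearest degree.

≈ 73°S

The great circle lies in the plane with unit normal n̂ = (p₁ × p₂)/|p₁ × p₂|.
Here n̂_z ≈ +0.295; the vertex latitude is φ_max = arccos|n̂_z| ≈ 72.9°.
Check via Clairaut: cos φ_max = |cos φ₁| · sin C = cos(15.0°)·sin(162.2°) ≈ 0.295, again giving ≈ 72.9°.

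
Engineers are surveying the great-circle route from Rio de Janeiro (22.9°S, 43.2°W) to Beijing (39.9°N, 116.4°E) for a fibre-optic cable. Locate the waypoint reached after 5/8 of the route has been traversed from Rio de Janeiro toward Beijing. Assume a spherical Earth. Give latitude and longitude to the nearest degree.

≈ (48°N, 32°E)

Convert each endpoint to a unit vector on the sphere (x = cos φ cos λ, y = cos φ sin λ, z = sin φ).
The central angle between the endpoints is δ = arccos(p₁·p₂) ≈ 2.719 rad (155.8°).
Interpolate at f = 5/8 with slerp weights a = sin((1−f)δ)/sin δ ≈ 2.077, b = sin(fδ)/sin δ ≈ 2.418.
p = a·p₁ + b·p₂ ≈ (0.570, 0.352, 0.743); φ = arcsin(p_z) ≈ 47.96°, λ = atan2(p_y, p_x) ≈ 31.69°.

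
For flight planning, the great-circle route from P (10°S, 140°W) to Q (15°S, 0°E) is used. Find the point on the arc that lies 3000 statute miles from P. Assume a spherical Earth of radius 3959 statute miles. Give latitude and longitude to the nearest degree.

≈ (29°S, 98°W)

The haversine formula gives a central angle δ ≈ 2.324 rad (133.1°) between the endpoints. The total great-circle distance is δ·R ≈ 2.324 × 3959 ≈ 9200 mi, so the target fraction is f = 3000/9200 ≈ 0.326.
Interpolate at f ≈ 0.326 with slerp weights a = sin((1−f)δ)/sin δ ≈ 1.370, b = sin(fδ)/sin δ ≈ 0.942.
p = a·p₁ + b·p₂ ≈ (-0.124, -0.867, -0.482); φ = arcsin(p_z) ≈ -28.80°, λ = atan2(p_y, p_x) ≈ -98.14°.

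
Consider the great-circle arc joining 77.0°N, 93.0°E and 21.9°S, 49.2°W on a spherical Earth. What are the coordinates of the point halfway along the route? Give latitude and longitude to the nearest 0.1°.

≈ 38.3°N, 38.8°W

From cos δ = sin φ₁ sin φ₂ + cos φ₁ cos φ₂ cos Δλ, the central angle is δ ≈ 2.127 rad (121.9°).
Interpolate at f = 1/2 with slerp weights a = sin((1−f)δ)/sin δ ≈ 1.030, b = sin(fδ)/sin δ ≈ 1.030.
p = a·p₁ + b·p₂ ≈ (0.612, -0.492, 0.619); φ = arcsin(p_z) ≈ 38.26°, λ = atan2(p_y, p_x) ≈ -38.78°.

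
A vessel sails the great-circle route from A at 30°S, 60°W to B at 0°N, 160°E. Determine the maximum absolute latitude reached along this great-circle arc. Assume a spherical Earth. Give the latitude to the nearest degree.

The great circle lies in the plane with unit normal n̂ = (p₁ × p₂)/|p₁ × p₂|.
Here n̂_z ≈ -0.744; the vertex latitude is φ_max = arccos|n̂_z| ≈ 41.9°.
Check via Clairaut: cos φ_max = |cos φ₁| · sin C = cos(30.0°)·sin(120.8°) ≈ 0.744, again giving ≈ 41.9°.

≈ 42°S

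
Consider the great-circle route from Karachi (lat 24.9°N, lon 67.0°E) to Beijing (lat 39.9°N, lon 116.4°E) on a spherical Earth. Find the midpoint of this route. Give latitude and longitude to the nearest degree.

Convert each endpoint to a unit vector on the sphere (x = cos φ cos λ, y = cos φ sin λ, z = sin φ).
The central angle between the endpoints is δ = arccos(p₁·p₂) ≈ 0.763 rad (43.7°).
Interpolate at f = 1/2 with slerp weights a = sin((1−f)δ)/sin δ ≈ 0.539, b = sin(fδ)/sin δ ≈ 0.539.
p = a·p₁ + b·p₂ ≈ (0.007, 0.820, 0.572); φ = arcsin(p_z) ≈ 34.92°, λ = atan2(p_y, p_x) ≈ 89.50°.

≈ lat 35°N, lon 89°E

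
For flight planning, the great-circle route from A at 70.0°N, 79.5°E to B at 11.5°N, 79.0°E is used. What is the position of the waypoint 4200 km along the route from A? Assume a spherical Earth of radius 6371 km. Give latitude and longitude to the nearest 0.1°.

≈ 32.2°N, 79.1°E

Convert each endpoint to a unit vector on the sphere (x = cos φ cos λ, y = cos φ sin λ, z = sin φ).
The central angle between the endpoints is δ = arccos(p₁·p₂) ≈ 1.021 rad (58.5°). The total great-circle distance is δ·R ≈ 1.021 × 6371 ≈ 6505 km, so the target fraction is f = 4200/6505 ≈ 0.646.
Interpolate at f ≈ 0.646 with slerp weights a = sin((1−f)δ)/sin δ ≈ 0.415, b = sin(fδ)/sin δ ≈ 0.718.
p = a·p₁ + b·p₂ ≈ (0.160, 0.831, 0.533); φ = arcsin(p_z) ≈ 32.23°, λ = atan2(p_y, p_x) ≈ 79.08°.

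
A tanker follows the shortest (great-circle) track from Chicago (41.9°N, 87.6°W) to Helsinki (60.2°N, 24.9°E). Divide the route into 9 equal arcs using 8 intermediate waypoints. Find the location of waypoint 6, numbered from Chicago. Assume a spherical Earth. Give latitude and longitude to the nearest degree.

≈ 68°N, 22°W

Write both endpoints as unit vectors p₁, p₂ with components (cos φ cos λ, cos φ sin λ, sin φ).
The central angle between the endpoints is δ = arccos(p₁·p₂) ≈ 1.117 rad (64.0°).
Interpolate at f = 6/9 with slerp weights a = sin((1−f)δ)/sin δ ≈ 0.405, b = sin(fδ)/sin δ ≈ 0.754.
p = a·p₁ + b·p₂ ≈ (0.353, -0.143, 0.925); φ = arcsin(p_z) ≈ 67.63°, λ = atan2(p_y, p_x) ≈ -22.11°.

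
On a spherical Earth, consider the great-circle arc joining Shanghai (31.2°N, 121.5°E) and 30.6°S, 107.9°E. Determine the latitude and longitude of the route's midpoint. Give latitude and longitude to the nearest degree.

≈ 0°N, 115°E

From cos δ = sin φ₁ sin φ₂ + cos φ₁ cos φ₂ cos Δλ, the central angle is δ ≈ 1.102 rad (63.1°).
Interpolate at f = 1/2 with slerp weights a = sin((1−f)δ)/sin δ ≈ 0.587, b = sin(fδ)/sin δ ≈ 0.587.
p = a·p₁ + b·p₂ ≈ (-0.418, 0.909, 0.005); φ = arcsin(p_z) ≈ 0.30°, λ = atan2(p_y, p_x) ≈ 114.68°.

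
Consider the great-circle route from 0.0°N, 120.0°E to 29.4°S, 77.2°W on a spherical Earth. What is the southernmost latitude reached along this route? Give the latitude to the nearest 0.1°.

≈ 62.3°S

The great circle lies in the plane with unit normal n̂ = (p₁ × p₂)/|p₁ × p₂|.
Here n̂_z ≈ +0.465; the vertex latitude is φ_max = arccos|n̂_z| ≈ 62.3°.
Check via Clairaut: cos φ_max = |cos φ₁| · sin C = cos(0.0°)·sin(152.3°) ≈ 0.465, again giving ≈ 62.3°.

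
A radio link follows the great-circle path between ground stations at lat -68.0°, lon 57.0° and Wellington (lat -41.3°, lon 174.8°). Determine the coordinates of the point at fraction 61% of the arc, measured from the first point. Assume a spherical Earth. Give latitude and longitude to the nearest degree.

Write both endpoints as unit vectors p₁, p₂ with components (cos φ cos λ, cos φ sin λ, sin φ).
The central angle between the endpoints is δ = arccos(p₁·p₂) ≈ 1.069 rad (61.3°).
Interpolate at f = 0.61 with slerp weights a = sin((1−f)δ)/sin δ ≈ 0.462, b = sin(fδ)/sin δ ≈ 0.692.
p = a·p₁ + b·p₂ ≈ (-0.424, 0.192, -0.885); φ = arcsin(p_z) ≈ -62.27°, λ = atan2(p_y, p_x) ≈ 155.59°.

≈ lat -62°, lon 156°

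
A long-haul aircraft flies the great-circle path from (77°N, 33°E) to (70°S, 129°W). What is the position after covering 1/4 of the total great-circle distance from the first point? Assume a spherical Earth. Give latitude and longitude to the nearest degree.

≈ (55°N, 89°W)

Write both endpoints as unit vectors p₁, p₂ with components (cos φ cos λ, cos φ sin λ, sin φ).
The central angle between the endpoints is δ = arccos(p₁·p₂) ≈ 2.992 rad (171.4°).
Interpolate at f = 1/4 with slerp weights a = sin((1−f)δ)/sin δ ≈ 5.235, b = sin(fδ)/sin δ ≈ 4.553.
p = a·p₁ + b·p₂ ≈ (0.008, -0.569, 0.822); φ = arcsin(p_z) ≈ 55.33°, λ = atan2(p_y, p_x) ≈ -89.23°.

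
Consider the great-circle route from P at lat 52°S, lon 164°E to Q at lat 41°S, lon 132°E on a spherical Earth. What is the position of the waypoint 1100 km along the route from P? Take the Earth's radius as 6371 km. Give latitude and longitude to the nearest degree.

≈ lat 49°S, lon 149°E

Write both endpoints as unit vectors p₁, p₂ with components (cos φ cos λ, cos φ sin λ, sin φ).
The central angle between the endpoints is δ = arccos(p₁·p₂) ≈ 0.425 rad (24.4°). The total great-circle distance is δ·R ≈ 0.425 × 6371 ≈ 2708 km, so the target fraction is f = 1100/2708 ≈ 0.406.
Interpolate at f ≈ 0.406 with slerp weights a = sin((1−f)δ)/sin δ ≈ 0.606, b = sin(fδ)/sin δ ≈ 0.417.
p = a·p₁ + b·p₂ ≈ (-0.569, 0.336, -0.751); φ = arcsin(p_z) ≈ -48.64°, λ = atan2(p_y, p_x) ≈ 149.40°.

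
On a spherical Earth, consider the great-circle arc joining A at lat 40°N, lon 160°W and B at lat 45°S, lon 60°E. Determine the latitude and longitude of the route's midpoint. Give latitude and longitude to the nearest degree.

Convert each endpoint to a unit vector on the sphere (x = cos φ cos λ, y = cos φ sin λ, z = sin φ).
The central angle between the endpoints is δ = arccos(p₁·p₂) ≈ 2.625 rad (150.4°).
Interpolate at f = 1/2 with slerp weights a = sin((1−f)δ)/sin δ ≈ 1.957, b = sin(fδ)/sin δ ≈ 1.957.
p = a·p₁ + b·p₂ ≈ (-0.717, 0.686, -0.126); φ = arcsin(p_z) ≈ -7.23°, λ = atan2(p_y, p_x) ≈ 136.27°.

≈ lat 7°S, lon 136°E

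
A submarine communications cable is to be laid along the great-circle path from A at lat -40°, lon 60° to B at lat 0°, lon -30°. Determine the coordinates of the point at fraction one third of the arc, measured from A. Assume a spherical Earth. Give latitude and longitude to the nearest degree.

≈ lat -34°, lon 23°

Write both endpoints as unit vectors p₁, p₂ with components (cos φ cos λ, cos φ sin λ, sin φ).
The central angle between the endpoints is δ = arccos(p₁·p₂) ≈ 1.571 rad (90.0°).
Interpolate at f = 1/3 with slerp weights a = sin((1−f)δ)/sin δ ≈ 0.866, b = sin(fδ)/sin δ ≈ 0.500.
p = a·p₁ + b·p₂ ≈ (0.765, 0.325, -0.557); φ = arcsin(p_z) ≈ -33.83°, λ = atan2(p_y, p_x) ≈ 23.00°.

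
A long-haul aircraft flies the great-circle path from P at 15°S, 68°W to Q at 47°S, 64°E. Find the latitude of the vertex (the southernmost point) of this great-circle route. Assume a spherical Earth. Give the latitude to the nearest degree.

The great circle lies in the plane with unit normal n̂ = (p₁ × p₂)/|p₁ × p₂|.
Here n̂_z ≈ +0.506; the vertex latitude is φ_max = arccos|n̂_z| ≈ 59.6°.

≈ 60°S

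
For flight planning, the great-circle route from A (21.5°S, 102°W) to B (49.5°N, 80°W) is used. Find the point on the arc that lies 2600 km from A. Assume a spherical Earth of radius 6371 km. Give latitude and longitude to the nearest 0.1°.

≈ (1.2°N, 96.2°W)

From cos δ = sin φ₁ sin φ₂ + cos φ₁ cos φ₂ cos Δλ, the central angle is δ ≈ 1.285 rad (73.6°). The total great-circle distance is δ·R ≈ 1.285 × 6371 ≈ 8189 km, so the target fraction is f = 2600/8189 ≈ 0.317.
Interpolate at f ≈ 0.317 with slerp weights a = sin((1−f)δ)/sin δ ≈ 0.801, b = sin(fδ)/sin δ ≈ 0.414.
p = a·p₁ + b·p₂ ≈ (-0.108, -0.994, 0.021); φ = arcsin(p_z) ≈ 1.19°, λ = atan2(p_y, p_x) ≈ -96.22°.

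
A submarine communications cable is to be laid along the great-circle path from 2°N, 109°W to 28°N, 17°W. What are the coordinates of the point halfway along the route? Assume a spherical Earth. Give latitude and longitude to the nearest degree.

≈ 21°N, 67°W

The haversine formula gives a central angle δ ≈ 1.585 rad (90.8°) between the endpoints.
Interpolate at f = 1/2 with slerp weights a = sin((1−f)δ)/sin δ ≈ 0.712, b = sin(fδ)/sin δ ≈ 0.712.
p = a·p₁ + b·p₂ ≈ (0.370, -0.857, 0.359); φ = arcsin(p_z) ≈ 21.05°, λ = atan2(p_y, p_x) ≈ -66.67°.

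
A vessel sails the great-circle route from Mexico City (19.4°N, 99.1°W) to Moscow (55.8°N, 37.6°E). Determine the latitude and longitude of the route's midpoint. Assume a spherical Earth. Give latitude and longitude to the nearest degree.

≈ 60°N, 63°W

From cos δ = sin φ₁ sin φ₂ + cos φ₁ cos φ₂ cos Δλ, the central angle is δ ≈ 1.682 rad (96.4°).
Interpolate at f = 1/2 with slerp weights a = sin((1−f)δ)/sin δ ≈ 0.750, b = sin(fδ)/sin δ ≈ 0.750.
p = a·p₁ + b·p₂ ≈ (0.222, -0.441, 0.869); φ = arcsin(p_z) ≈ 60.39°, λ = atan2(p_y, p_x) ≈ -63.28°.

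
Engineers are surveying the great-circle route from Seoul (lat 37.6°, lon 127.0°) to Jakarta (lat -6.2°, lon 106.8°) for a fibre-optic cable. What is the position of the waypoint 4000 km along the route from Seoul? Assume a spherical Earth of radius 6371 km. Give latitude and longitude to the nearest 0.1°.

≈ lat 4.7°, lon 111.1°

Write both endpoints as unit vectors p₁, p₂ with components (cos φ cos λ, cos φ sin λ, sin φ).
The central angle between the endpoints is δ = arccos(p₁·p₂) ≈ 0.832 rad (47.7°). The total great-circle distance is δ·R ≈ 0.832 × 6371 ≈ 5301 km, so the target fraction is f = 4000/5301 ≈ 0.755.
Interpolate at f ≈ 0.755 with slerp weights a = sin((1−f)δ)/sin δ ≈ 0.274, b = sin(fδ)/sin δ ≈ 0.794.
p = a·p₁ + b·p₂ ≈ (-0.359, 0.930, 0.082); φ = arcsin(p_z) ≈ 4.68°, λ = atan2(p_y, p_x) ≈ 111.12°.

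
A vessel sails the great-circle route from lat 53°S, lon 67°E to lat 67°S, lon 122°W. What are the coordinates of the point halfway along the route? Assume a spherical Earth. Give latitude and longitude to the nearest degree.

Convert each endpoint to a unit vector on the sphere (x = cos φ cos λ, y = cos φ sin λ, z = sin φ).
The central angle between the endpoints is δ = arccos(p₁·p₂) ≈ 1.044 rad (59.8°).
Interpolate at f = 1/2 with slerp weights a = sin((1−f)δ)/sin δ ≈ 0.577, b = sin(fδ)/sin δ ≈ 0.577.
p = a·p₁ + b·p₂ ≈ (0.016, 0.128, -0.992); φ = arcsin(p_z) ≈ -82.56°, λ = atan2(p_y, p_x) ≈ 82.81°.

≈ lat 83°S, lon 83°E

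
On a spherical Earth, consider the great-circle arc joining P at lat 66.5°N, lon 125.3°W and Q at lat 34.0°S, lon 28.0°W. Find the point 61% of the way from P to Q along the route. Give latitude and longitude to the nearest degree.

≈ lat 10°N, lon 49°W

Convert each endpoint to a unit vector on the sphere (x = cos φ cos λ, y = cos φ sin λ, z = sin φ).
The central angle between the endpoints is δ = arccos(p₁·p₂) ≈ 2.159 rad (123.7°).
Interpolate at f = 0.61 with slerp weights a = sin((1−f)δ)/sin δ ≈ 0.897, b = sin(fδ)/sin δ ≈ 1.163.
p = a·p₁ + b·p₂ ≈ (0.645, -0.745, 0.172); φ = arcsin(p_z) ≈ 9.88°, λ = atan2(p_y, p_x) ≈ -49.10°.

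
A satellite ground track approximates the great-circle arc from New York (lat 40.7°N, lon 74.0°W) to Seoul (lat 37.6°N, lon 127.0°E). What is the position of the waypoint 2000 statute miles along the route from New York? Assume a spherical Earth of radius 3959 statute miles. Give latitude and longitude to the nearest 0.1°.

≈ lat 67.2°N, lon 95.1°W

Write both endpoints as unit vectors p₁, p₂ with components (cos φ cos λ, cos φ sin λ, sin φ).
The central angle between the endpoints is δ = arccos(p₁·p₂) ≈ 1.734 rad (99.4°). The total great-circle distance is δ·R ≈ 1.734 × 3959 ≈ 6867 mi, so the target fraction is f = 2000/6867 ≈ 0.291.
Interpolate at f ≈ 0.291 with slerp weights a = sin((1−f)δ)/sin δ ≈ 0.955, b = sin(fδ)/sin δ ≈ 0.491.
p = a·p₁ + b·p₂ ≈ (-0.034, -0.386, 0.922); φ = arcsin(p_z) ≈ 67.22°, λ = atan2(p_y, p_x) ≈ -95.09°.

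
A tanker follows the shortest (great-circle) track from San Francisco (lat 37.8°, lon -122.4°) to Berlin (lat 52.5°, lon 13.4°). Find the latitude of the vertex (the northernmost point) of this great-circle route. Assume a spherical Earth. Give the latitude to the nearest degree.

≈ 70°

The great circle lies in the plane with unit normal n̂ = (p₁ × p₂)/|p₁ × p₂|.
Here n̂_z ≈ +0.339; the vertex latitude is φ_max = arccos|n̂_z| ≈ 70.2°.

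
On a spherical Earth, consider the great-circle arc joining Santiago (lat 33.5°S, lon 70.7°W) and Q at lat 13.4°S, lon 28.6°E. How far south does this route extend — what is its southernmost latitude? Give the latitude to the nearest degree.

≈ 37°S

The great circle lies in the plane with unit normal n̂ = (p₁ × p₂)/|p₁ × p₂|.
Here n̂_z ≈ +0.801; the vertex latitude is φ_max = arccos|n̂_z| ≈ 36.8°.
Check via Clairaut: cos φ_max = |cos φ₁| · sin C = cos(33.5°)·sin(106.3°) ≈ 0.801, again giving ≈ 36.8°.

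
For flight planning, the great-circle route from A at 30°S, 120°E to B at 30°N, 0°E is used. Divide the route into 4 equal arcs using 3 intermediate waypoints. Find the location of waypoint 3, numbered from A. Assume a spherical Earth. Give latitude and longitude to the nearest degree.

≈ 17°N, 32°E

Write both endpoints as unit vectors p₁, p₂ with components (cos φ cos λ, cos φ sin λ, sin φ).
The central angle between the endpoints is δ = arccos(p₁·p₂) ≈ 2.246 rad (128.7°).
Interpolate at f = 3/4 with slerp weights a = sin((1−f)δ)/sin δ ≈ 0.682, b = sin(fδ)/sin δ ≈ 1.273.
p = a·p₁ + b·p₂ ≈ (0.807, 0.512, 0.295); φ = arcsin(p_z) ≈ 17.18°, λ = atan2(p_y, p_x) ≈ 32.37°.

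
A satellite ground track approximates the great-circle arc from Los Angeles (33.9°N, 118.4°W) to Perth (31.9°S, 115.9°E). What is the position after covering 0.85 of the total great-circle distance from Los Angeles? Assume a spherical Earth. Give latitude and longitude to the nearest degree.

≈ (24°S, 137°E)

Write both endpoints as unit vectors p₁, p₂ with components (cos φ cos λ, cos φ sin λ, sin φ).
The central angle between the endpoints is δ = arccos(p₁·p₂) ≈ 2.355 rad (134.9°).
Interpolate at f = 0.85 with slerp weights a = sin((1−f)δ)/sin δ ≈ 0.488, b = sin(fδ)/sin δ ≈ 1.283.
p = a·p₁ + b·p₂ ≈ (-0.669, 0.623, -0.406); φ = arcsin(p_z) ≈ -23.93°, λ = atan2(p_y, p_x) ≈ 137.01°.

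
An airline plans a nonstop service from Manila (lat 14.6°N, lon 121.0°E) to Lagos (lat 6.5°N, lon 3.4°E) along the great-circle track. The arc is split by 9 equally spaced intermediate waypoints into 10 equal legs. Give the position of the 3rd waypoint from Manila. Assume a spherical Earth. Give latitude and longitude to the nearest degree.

≈ lat 20°N, lon 85°E

From cos δ = sin φ₁ sin φ₂ + cos φ₁ cos φ₂ cos Δλ, the central angle is δ ≈ 2.001 rad (114.6°).
Interpolate at f = 3/10 with slerp weights a = sin((1−f)δ)/sin δ ≈ 1.084, b = sin(fδ)/sin δ ≈ 0.621.
p = a·p₁ + b·p₂ ≈ (0.076, 0.936, 0.344); φ = arcsin(p_z) ≈ 20.10°, λ = atan2(p_y, p_x) ≈ 85.36°.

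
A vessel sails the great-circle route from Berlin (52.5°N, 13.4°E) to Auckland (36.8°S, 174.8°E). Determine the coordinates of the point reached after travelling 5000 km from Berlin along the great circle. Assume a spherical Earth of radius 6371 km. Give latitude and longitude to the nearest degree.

≈ 59°N, 98°E

Convert each endpoint to a unit vector on the sphere (x = cos φ cos λ, y = cos φ sin λ, z = sin φ).
The central angle between the endpoints is δ = arccos(p₁·p₂) ≈ 2.785 rad (159.6°). The total great-circle distance is δ·R ≈ 2.785 × 6371 ≈ 17746 km, so the target fraction is f = 5000/17746 ≈ 0.282.
Interpolate at f ≈ 0.282 with slerp weights a = sin((1−f)δ)/sin δ ≈ 2.607, b = sin(fδ)/sin δ ≈ 2.027.
p = a·p₁ + b·p₂ ≈ (-0.072, 0.515, 0.854); φ = arcsin(p_z) ≈ 58.67°, λ = atan2(p_y, p_x) ≈ 97.99°.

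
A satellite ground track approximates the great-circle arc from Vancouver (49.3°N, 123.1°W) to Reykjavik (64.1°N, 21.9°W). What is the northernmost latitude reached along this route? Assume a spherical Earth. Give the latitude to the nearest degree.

≈ 69°N

The great circle lies in the plane with unit normal n̂ = (p₁ × p₂)/|p₁ × p₂|.
Here n̂_z ≈ +0.359; the vertex latitude is φ_max = arccos|n̂_z| ≈ 69.0°.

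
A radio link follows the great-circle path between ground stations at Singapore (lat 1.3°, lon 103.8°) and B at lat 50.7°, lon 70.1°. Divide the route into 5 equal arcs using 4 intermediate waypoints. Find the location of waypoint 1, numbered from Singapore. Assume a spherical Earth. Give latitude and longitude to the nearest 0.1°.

≈ lat 11.6°, lon 98.9°

Convert each endpoint to a unit vector on the sphere (x = cos φ cos λ, y = cos φ sin λ, z = sin φ).
The central angle between the endpoints is δ = arccos(p₁·p₂) ≈ 0.995 rad (57.0°).
Interpolate at f = 1/5 with slerp weights a = sin((1−f)δ)/sin δ ≈ 0.852, b = sin(fδ)/sin δ ≈ 0.236.
p = a·p₁ + b·p₂ ≈ (-0.152, 0.968, 0.202); φ = arcsin(p_z) ≈ 11.64°, λ = atan2(p_y, p_x) ≈ 98.95°.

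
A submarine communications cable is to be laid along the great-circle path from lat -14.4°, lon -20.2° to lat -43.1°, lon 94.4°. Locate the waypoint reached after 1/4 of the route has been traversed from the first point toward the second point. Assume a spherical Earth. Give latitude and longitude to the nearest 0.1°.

Convert each endpoint to a unit vector on the sphere (x = cos φ cos λ, y = cos φ sin λ, z = sin φ).
The central angle between the endpoints is δ = arccos(p₁·p₂) ≈ 1.696 rad (97.2°).
Interpolate at f = 1/4 with slerp weights a = sin((1−f)δ)/sin δ ≈ 0.963, b = sin(fδ)/sin δ ≈ 0.415.
p = a·p₁ + b·p₂ ≈ (0.852, -0.020, -0.523); φ = arcsin(p_z) ≈ -31.52°, λ = atan2(p_y, p_x) ≈ -1.37°.

≈ lat -31.5°, lon -1.4°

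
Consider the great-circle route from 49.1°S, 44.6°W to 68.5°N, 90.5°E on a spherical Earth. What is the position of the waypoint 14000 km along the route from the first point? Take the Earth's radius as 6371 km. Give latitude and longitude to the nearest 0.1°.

≈ 63.2°N, 28.0°E

From cos δ = sin φ₁ sin φ₂ + cos φ₁ cos φ₂ cos Δλ, the central angle is δ ≈ 2.633 rad (150.8°). The total great-circle distance is δ·R ≈ 2.633 × 6371 ≈ 16772 km, so the target fraction is f = 14000/16772 ≈ 0.835.
Interpolate at f ≈ 0.835 with slerp weights a = sin((1−f)δ)/sin δ ≈ 0.865, b = sin(fδ)/sin δ ≈ 1.662.
p = a·p₁ + b·p₂ ≈ (0.398, 0.211, 0.893); φ = arcsin(p_z) ≈ 63.21°, λ = atan2(p_y, p_x) ≈ 27.99°.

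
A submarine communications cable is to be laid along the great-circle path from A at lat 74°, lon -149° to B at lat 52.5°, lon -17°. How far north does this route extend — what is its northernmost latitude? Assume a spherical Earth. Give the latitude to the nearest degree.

≈ 81°

The great circle lies in the plane with unit normal n̂ = (p₁ × p₂)/|p₁ × p₂|.
Here n̂_z ≈ +0.164; the vertex latitude is φ_max = arccos|n̂_z| ≈ 80.6°.
Check via Clairaut: cos φ_max = |cos φ₁| · sin C = cos(74.0°)·sin(36.6°) ≈ 0.164, again giving ≈ 80.6°.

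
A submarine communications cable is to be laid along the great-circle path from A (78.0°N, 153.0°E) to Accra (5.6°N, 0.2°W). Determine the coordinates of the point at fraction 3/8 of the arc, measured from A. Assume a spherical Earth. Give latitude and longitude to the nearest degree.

≈ (65°N, 11°E)

Convert each endpoint to a unit vector on the sphere (x = cos φ cos λ, y = cos φ sin λ, z = sin φ).
The central angle between the endpoints is δ = arccos(p₁·p₂) ≈ 1.660 rad (95.1°).
Interpolate at f = 3/8 with slerp weights a = sin((1−f)δ)/sin δ ≈ 0.865, b = sin(fδ)/sin δ ≈ 0.585.
p = a·p₁ + b·p₂ ≈ (0.422, 0.080, 0.903); φ = arcsin(p_z) ≈ 64.54°, λ = atan2(p_y, p_x) ≈ 10.67°.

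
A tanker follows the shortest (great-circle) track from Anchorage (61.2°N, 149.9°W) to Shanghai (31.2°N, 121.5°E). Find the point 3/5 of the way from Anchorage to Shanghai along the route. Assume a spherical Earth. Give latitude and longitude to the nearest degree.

Convert each endpoint to a unit vector on the sphere (x = cos φ cos λ, y = cos φ sin λ, z = sin φ).
The central angle between the endpoints is δ = arccos(p₁·p₂) ≈ 1.088 rad (62.4°).
Interpolate at f = 3/5 with slerp weights a = sin((1−f)δ)/sin δ ≈ 0.476, b = sin(fδ)/sin δ ≈ 0.686.
p = a·p₁ + b·p₂ ≈ (-0.505, 0.385, 0.772); φ = arcsin(p_z) ≈ 50.57°, λ = atan2(p_y, p_x) ≈ 142.66°.

≈ (51°N, 143°E)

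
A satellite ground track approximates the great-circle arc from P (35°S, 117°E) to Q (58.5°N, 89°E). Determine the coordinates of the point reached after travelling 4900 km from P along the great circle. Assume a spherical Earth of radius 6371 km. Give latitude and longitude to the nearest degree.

From cos δ = sin φ₁ sin φ₂ + cos φ₁ cos φ₂ cos Δλ, the central angle is δ ≈ 1.682 rad (96.4°). The total great-circle distance is δ·R ≈ 1.682 × 6371 ≈ 10717 km, so the target fraction is f = 4900/10717 ≈ 0.457.
Interpolate at f ≈ 0.457 with slerp weights a = sin((1−f)δ)/sin δ ≈ 0.796, b = sin(fδ)/sin δ ≈ 0.700.
p = a·p₁ + b·p₂ ≈ (-0.290, 0.947, 0.140); φ = arcsin(p_z) ≈ 8.05°, λ = atan2(p_y, p_x) ≈ 107.02°.

≈ (8°N, 107°E)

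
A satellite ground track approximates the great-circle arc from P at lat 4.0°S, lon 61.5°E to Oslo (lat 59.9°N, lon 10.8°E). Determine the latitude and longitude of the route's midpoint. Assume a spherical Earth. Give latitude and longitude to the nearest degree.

Convert each endpoint to a unit vector on the sphere (x = cos φ cos λ, y = cos φ sin λ, z = sin φ).
The central angle between the endpoints is δ = arccos(p₁·p₂) ≈ 1.311 rad (75.1°).
Interpolate at f = 1/2 with slerp weights a = sin((1−f)δ)/sin δ ≈ 0.631, b = sin(fδ)/sin δ ≈ 0.631.
p = a·p₁ + b·p₂ ≈ (0.611, 0.612, 0.502); φ = arcsin(p_z) ≈ 30.12°, λ = atan2(p_y, p_x) ≈ 45.06°.

≈ lat 30°N, lon 45°E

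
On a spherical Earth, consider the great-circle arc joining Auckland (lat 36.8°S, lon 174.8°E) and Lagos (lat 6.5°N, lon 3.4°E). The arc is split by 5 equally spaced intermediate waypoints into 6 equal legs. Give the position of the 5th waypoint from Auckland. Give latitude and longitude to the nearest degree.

From cos δ = sin φ₁ sin φ₂ + cos φ₁ cos φ₂ cos Δλ, the central angle is δ ≈ 2.595 rad (148.7°).
Interpolate at f = 5/6 with slerp weights a = sin((1−f)δ)/sin δ ≈ 0.807, b = sin(fδ)/sin δ ≈ 1.597.
p = a·p₁ + b·p₂ ≈ (0.941, 0.153, -0.303); φ = arcsin(p_z) ≈ -17.61°, λ = atan2(p_y, p_x) ≈ 9.22°.

≈ lat 18°S, lon 9°E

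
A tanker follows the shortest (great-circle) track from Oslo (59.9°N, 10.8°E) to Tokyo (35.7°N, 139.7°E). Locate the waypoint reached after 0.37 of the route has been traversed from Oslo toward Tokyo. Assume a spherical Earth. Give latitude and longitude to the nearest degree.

From cos δ = sin φ₁ sin φ₂ + cos φ₁ cos φ₂ cos Δλ, the central angle is δ ≈ 1.319 rad (75.6°).
Interpolate at f = 0.37 with slerp weights a = sin((1−f)δ)/sin δ ≈ 0.763, b = sin(fδ)/sin δ ≈ 0.484.
p = a·p₁ + b·p₂ ≈ (0.076, 0.326, 0.942); φ = arcsin(p_z) ≈ 70.45°, λ = atan2(p_y, p_x) ≈ 76.90°.

≈ 70°N, 77°E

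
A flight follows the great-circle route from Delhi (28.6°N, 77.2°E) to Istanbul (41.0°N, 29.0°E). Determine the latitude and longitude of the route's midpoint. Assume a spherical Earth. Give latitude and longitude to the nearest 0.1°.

≈ 37.3°N, 55.0°E

Write both endpoints as unit vectors p₁, p₂ with components (cos φ cos λ, cos φ sin λ, sin φ).
The central angle between the endpoints is δ = arccos(p₁·p₂) ≈ 0.714 rad (40.9°).
Interpolate at f = 1/2 with slerp weights a = sin((1−f)δ)/sin δ ≈ 0.534, b = sin(fδ)/sin δ ≈ 0.534.
p = a·p₁ + b·p₂ ≈ (0.456, 0.652, 0.606); φ = arcsin(p_z) ≈ 37.27°, λ = atan2(p_y, p_x) ≈ 55.03°.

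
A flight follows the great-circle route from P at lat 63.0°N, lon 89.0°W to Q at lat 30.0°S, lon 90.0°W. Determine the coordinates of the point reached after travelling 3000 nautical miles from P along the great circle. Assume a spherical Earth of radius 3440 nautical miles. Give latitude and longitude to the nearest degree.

Convert each endpoint to a unit vector on the sphere (x = cos φ cos λ, y = cos φ sin λ, z = sin φ).
The central angle between the endpoints is δ = arccos(p₁·p₂) ≈ 1.623 rad (93.0°). The total great-circle distance is δ·R ≈ 1.623 × 3440 ≈ 5584 nmi, so the target fraction is f = 3000/5584 ≈ 0.537.
Interpolate at f ≈ 0.537 with slerp weights a = sin((1−f)δ)/sin δ ≈ 0.683, b = sin(fδ)/sin δ ≈ 0.767.
p = a·p₁ + b·p₂ ≈ (0.005, -0.974, 0.226); φ = arcsin(p_z) ≈ 13.04°, λ = atan2(p_y, p_x) ≈ -89.68°.

≈ lat 13°N, lon 90°W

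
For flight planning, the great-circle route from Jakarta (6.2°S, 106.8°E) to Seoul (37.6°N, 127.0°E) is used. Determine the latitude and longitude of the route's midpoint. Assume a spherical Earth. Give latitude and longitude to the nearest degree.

≈ 16°N, 116°E

The haversine formula gives a central angle δ ≈ 0.832 rad (47.7°) between the endpoints.
Interpolate at f = 1/2 with slerp weights a = sin((1−f)δ)/sin δ ≈ 0.547, b = sin(fδ)/sin δ ≈ 0.547.
p = a·p₁ + b·p₂ ≈ (-0.418, 0.866, 0.274); φ = arcsin(p_z) ≈ 15.93°, λ = atan2(p_y, p_x) ≈ 115.75°.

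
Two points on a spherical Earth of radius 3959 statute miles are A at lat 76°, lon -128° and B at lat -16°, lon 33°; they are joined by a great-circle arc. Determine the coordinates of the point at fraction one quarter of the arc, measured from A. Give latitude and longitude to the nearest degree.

From cos δ = sin φ₁ sin φ₂ + cos φ₁ cos φ₂ cos Δλ, the central angle is δ ≈ 2.080 rad (119.2°).
Interpolate at f = 1/4 with slerp weights a = sin((1−f)δ)/sin δ ≈ 1.145, b = sin(fδ)/sin δ ≈ 0.569.
p = a·p₁ + b·p₂ ≈ (0.288, 0.080, 0.954); φ = arcsin(p_z) ≈ 72.61°, λ = atan2(p_y, p_x) ≈ 15.44°.

≈ lat 73°, lon 15°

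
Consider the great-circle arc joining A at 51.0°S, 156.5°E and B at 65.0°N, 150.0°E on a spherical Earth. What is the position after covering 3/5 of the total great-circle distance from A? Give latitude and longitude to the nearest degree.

Write both endpoints as unit vectors p₁, p₂ with components (cos φ cos λ, cos φ sin λ, sin φ).
The central angle between the endpoints is δ = arccos(p₁·p₂) ≈ 2.026 rad (116.1°).
Interpolate at f = 3/5 with slerp weights a = sin((1−f)δ)/sin δ ≈ 0.807, b = sin(fδ)/sin δ ≈ 1.044.
p = a·p₁ + b·p₂ ≈ (-0.848, 0.423, 0.319); φ = arcsin(p_z) ≈ 18.61°, λ = atan2(p_y, p_x) ≈ 153.48°.

≈ 19°N, 153°E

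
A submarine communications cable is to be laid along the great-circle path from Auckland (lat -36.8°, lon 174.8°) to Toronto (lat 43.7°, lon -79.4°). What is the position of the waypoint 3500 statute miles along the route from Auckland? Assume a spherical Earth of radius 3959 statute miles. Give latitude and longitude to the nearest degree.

The haversine formula gives a central angle δ ≈ 2.179 rad (124.9°) between the endpoints. The total great-circle distance is δ·R ≈ 2.179 × 3959 ≈ 8627 mi, so the target fraction is f = 3500/8627 ≈ 0.406.
Interpolate at f ≈ 0.406 with slerp weights a = sin((1−f)δ)/sin δ ≈ 1.173, b = sin(fδ)/sin δ ≈ 0.942.
p = a·p₁ + b·p₂ ≈ (-0.810, -0.585, -0.051); φ = arcsin(p_z) ≈ -2.94°, λ = atan2(p_y, p_x) ≈ -144.17°.

≈ lat -3°, lon -144°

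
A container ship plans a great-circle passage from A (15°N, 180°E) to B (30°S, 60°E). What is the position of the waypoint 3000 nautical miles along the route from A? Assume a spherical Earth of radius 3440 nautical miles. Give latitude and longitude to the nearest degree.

≈ (9°S, 136°E)

Write both endpoints as unit vectors p₁, p₂ with components (cos φ cos λ, cos φ sin λ, sin φ).
The central angle between the endpoints is δ = arccos(p₁·p₂) ≈ 2.150 rad (123.2°). The total great-circle distance is δ·R ≈ 2.150 × 3440 ≈ 7397 nmi, so the target fraction is f = 3000/7397 ≈ 0.406.
Interpolate at f ≈ 0.406 with slerp weights a = sin((1−f)δ)/sin δ ≈ 1.144, b = sin(fδ)/sin δ ≈ 0.915.
p = a·p₁ + b·p₂ ≈ (-0.709, 0.686, -0.161); φ = arcsin(p_z) ≈ -9.29°, λ = atan2(p_y, p_x) ≈ 135.94°.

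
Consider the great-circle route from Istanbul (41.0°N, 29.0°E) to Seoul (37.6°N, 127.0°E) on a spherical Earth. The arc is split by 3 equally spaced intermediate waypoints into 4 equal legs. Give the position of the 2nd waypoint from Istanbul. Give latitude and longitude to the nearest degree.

≈ 51°N, 80°E

Write both endpoints as unit vectors p₁, p₂ with components (cos φ cos λ, cos φ sin λ, sin φ).
The central angle between the endpoints is δ = arccos(p₁·p₂) ≈ 1.248 rad (71.5°).
Interpolate at f = 2/4 with slerp weights a = sin((1−f)δ)/sin δ ≈ 0.616, b = sin(fδ)/sin δ ≈ 0.616.
p = a·p₁ + b·p₂ ≈ (0.113, 0.615, 0.780); φ = arcsin(p_z) ≈ 51.28°, λ = atan2(p_y, p_x) ≈ 79.60°.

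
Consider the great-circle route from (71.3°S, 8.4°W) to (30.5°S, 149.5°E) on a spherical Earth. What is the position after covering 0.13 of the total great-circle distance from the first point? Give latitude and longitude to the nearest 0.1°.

Convert each endpoint to a unit vector on the sphere (x = cos φ cos λ, y = cos φ sin λ, z = sin φ).
The central angle between the endpoints is δ = arccos(p₁·p₂) ≈ 1.344 rad (77.0°).
Interpolate at f = 0.13 with slerp weights a = sin((1−f)δ)/sin δ ≈ 0.945, b = sin(fδ)/sin δ ≈ 0.178.
p = a·p₁ + b·p₂ ≈ (0.167, 0.034, -0.985); φ = arcsin(p_z) ≈ -80.18°, λ = atan2(p_y, p_x) ≈ 11.42°.

≈ (80.2°S, 11.4°E)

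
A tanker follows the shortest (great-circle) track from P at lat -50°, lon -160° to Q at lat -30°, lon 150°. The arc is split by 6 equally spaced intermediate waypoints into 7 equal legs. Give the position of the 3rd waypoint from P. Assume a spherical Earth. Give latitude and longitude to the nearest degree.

≈ lat -44°, lon 175°

From cos δ = sin φ₁ sin φ₂ + cos φ₁ cos φ₂ cos Δλ, the central angle is δ ≈ 0.736 rad (42.2°).
Interpolate at f = 3/7 with slerp weights a = sin((1−f)δ)/sin δ ≈ 0.608, b = sin(fδ)/sin δ ≈ 0.462.
p = a·p₁ + b·p₂ ≈ (-0.714, 0.066, -0.697); φ = arcsin(p_z) ≈ -44.19°, λ = atan2(p_y, p_x) ≈ 174.69°.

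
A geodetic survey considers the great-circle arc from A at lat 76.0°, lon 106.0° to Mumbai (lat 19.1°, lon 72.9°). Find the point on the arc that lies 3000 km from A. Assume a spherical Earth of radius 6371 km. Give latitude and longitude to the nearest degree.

≈ lat 51°, lon 80°

From cos δ = sin φ₁ sin φ₂ + cos φ₁ cos φ₂ cos Δλ, the central angle is δ ≈ 1.037 rad (59.4°). The total great-circle distance is δ·R ≈ 1.037 × 6371 ≈ 6605 km, so the target fraction is f = 3000/6605 ≈ 0.454.
Interpolate at f ≈ 0.454 with slerp weights a = sin((1−f)δ)/sin δ ≈ 0.623, b = sin(fδ)/sin δ ≈ 0.527.
p = a·p₁ + b·p₂ ≈ (0.105, 0.621, 0.777); φ = arcsin(p_z) ≈ 50.97°, λ = atan2(p_y, p_x) ≈ 80.41°.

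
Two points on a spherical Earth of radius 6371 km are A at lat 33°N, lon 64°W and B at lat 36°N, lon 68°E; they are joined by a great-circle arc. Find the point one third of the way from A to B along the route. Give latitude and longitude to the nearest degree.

Write both endpoints as unit vectors p₁, p₂ with components (cos φ cos λ, cos φ sin λ, sin φ).
The central angle between the endpoints is δ = arccos(p₁·p₂) ≈ 1.705 rad (97.7°).
Interpolate at f = 1/3 with slerp weights a = sin((1−f)δ)/sin δ ≈ 0.915, b = sin(fδ)/sin δ ≈ 0.543.
p = a·p₁ + b·p₂ ≈ (0.501, -0.283, 0.818); φ = arcsin(p_z) ≈ 54.87°, λ = atan2(p_y, p_x) ≈ -29.42°.

≈ lat 55°N, lon 29°W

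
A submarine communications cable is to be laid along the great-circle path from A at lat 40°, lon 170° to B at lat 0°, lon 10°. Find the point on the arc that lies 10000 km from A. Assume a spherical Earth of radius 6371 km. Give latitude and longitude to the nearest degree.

Convert each endpoint to a unit vector on the sphere (x = cos φ cos λ, y = cos φ sin λ, z = sin φ).
The central angle between the endpoints is δ = arccos(p₁·p₂) ≈ 2.374 rad (136.0°). The total great-circle distance is δ·R ≈ 2.374 × 6371 ≈ 15127 km, so the target fraction is f = 10000/15127 ≈ 0.661.
Interpolate at f ≈ 0.661 with slerp weights a = sin((1−f)δ)/sin δ ≈ 1.038, b = sin(fδ)/sin δ ≈ 1.441.
p = a·p₁ + b·p₂ ≈ (0.636, 0.388, 0.667); φ = arcsin(p_z) ≈ 41.86°, λ = atan2(p_y, p_x) ≈ 31.42°.

≈ lat 42°, lon 31°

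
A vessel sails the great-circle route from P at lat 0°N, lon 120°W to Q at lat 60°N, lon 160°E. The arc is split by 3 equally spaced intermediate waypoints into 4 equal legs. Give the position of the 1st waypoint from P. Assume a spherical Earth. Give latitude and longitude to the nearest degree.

≈ lat 18°N, lon 131°W

The haversine formula gives a central angle δ ≈ 1.484 rad (85.0°) between the endpoints.
Interpolate at f = 1/4 with slerp weights a = sin((1−f)δ)/sin δ ≈ 0.900, b = sin(fδ)/sin δ ≈ 0.364.
p = a·p₁ + b·p₂ ≈ (-0.621, -0.718, 0.315); φ = arcsin(p_z) ≈ 18.37°, λ = atan2(p_y, p_x) ≈ -130.88°.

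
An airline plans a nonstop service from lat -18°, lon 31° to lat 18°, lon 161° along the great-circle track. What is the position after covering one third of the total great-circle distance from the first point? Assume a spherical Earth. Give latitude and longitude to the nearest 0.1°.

Convert each endpoint to a unit vector on the sphere (x = cos φ cos λ, y = cos φ sin λ, z = sin φ).
The central angle between the endpoints is δ = arccos(p₁·p₂) ≈ 2.314 rad (132.6°).
Interpolate at f = 1/3 with slerp weights a = sin((1−f)δ)/sin δ ≈ 1.358, b = sin(fδ)/sin δ ≈ 0.947.
p = a·p₁ + b·p₂ ≈ (0.255, 0.958, -0.127); φ = arcsin(p_z) ≈ -7.29°, λ = atan2(p_y, p_x) ≈ 75.08°.

≈ lat -7.3°, lon 75.1°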